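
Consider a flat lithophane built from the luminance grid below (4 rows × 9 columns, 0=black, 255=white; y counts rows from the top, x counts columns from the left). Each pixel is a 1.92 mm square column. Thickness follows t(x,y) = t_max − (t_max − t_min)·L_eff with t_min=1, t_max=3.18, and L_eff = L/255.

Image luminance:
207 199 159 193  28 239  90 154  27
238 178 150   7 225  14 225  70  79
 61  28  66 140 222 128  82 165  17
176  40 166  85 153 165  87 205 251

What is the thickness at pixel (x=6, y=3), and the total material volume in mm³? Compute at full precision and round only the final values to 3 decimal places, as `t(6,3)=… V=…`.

t(6,3)=2.436 V=273.299

span = t_max - t_min = 3.18 - 1 = 2.180
L(6,3) = 87, L_eff = 87/255 = 0.341176
t(6,3) = 3.18 - 2.180·0.341176 = 2.436
Σt over all 4·9 pixels = 315083/4250 ≈ 74.1371765
V = pitch²·Σt = 1.92²·315083/4250 = 273.299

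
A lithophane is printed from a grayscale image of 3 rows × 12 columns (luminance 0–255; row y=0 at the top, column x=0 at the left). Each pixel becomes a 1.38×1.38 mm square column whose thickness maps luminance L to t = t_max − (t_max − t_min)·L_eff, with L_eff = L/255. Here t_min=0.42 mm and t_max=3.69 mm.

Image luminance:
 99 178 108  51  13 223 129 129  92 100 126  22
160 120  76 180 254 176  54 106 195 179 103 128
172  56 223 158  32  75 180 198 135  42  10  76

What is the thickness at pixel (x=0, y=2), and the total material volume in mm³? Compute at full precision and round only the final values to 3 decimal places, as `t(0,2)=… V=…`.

t(0,2)=1.484 V=146.553

span = t_max - t_min = 3.69 - 0.42 = 3.270
L(0,2) = 172, L_eff = 172/255 = 0.674510
t(0,2) = 3.69 - 3.270·0.674510 = 1.484
Σt over all 3·12 pixels = 327059/4250 ≈ 76.9550588
V = pitch²·Σt = 1.38²·327059/4250 = 146.553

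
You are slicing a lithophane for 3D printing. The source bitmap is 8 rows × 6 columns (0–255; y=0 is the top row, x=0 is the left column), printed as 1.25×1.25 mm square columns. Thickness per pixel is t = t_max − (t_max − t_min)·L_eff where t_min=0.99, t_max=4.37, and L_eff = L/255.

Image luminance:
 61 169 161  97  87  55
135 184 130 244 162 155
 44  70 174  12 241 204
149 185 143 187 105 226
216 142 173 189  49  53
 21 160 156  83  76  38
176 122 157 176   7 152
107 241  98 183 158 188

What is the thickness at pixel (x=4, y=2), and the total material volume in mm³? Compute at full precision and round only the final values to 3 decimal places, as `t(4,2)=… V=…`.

t(4,2)=1.176 V=193.109

span = t_max - t_min = 4.37 - 0.99 = 3.380
L(4,2) = 241, L_eff = 241/255 = 0.945098
t(4,2) = 4.37 - 3.380·0.945098 = 1.176
Σt over all 8·6 pixels = 525257/4250 ≈ 123.5898824
V = pitch²·Σt = 1.25²·525257/4250 = 193.109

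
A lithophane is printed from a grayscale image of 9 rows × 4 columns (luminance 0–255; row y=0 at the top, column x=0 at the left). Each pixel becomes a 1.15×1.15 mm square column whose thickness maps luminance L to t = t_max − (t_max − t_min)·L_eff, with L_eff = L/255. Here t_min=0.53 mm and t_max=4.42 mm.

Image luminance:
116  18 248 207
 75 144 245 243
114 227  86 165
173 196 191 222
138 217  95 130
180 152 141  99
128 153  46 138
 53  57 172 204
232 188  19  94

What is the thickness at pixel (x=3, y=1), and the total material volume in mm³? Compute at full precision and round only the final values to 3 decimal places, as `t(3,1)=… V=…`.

t(3,1)=0.713 V=103.390

span = t_max - t_min = 4.42 - 0.53 = 3.890
L(3,1) = 243, L_eff = 243/255 = 0.952941
t(3,1) = 4.42 - 3.890·0.952941 = 0.713
Σt over all 9·4 pixels = 996763/12750 ≈ 78.1774902
V = pitch²·Σt = 1.15²·996763/12750 = 103.390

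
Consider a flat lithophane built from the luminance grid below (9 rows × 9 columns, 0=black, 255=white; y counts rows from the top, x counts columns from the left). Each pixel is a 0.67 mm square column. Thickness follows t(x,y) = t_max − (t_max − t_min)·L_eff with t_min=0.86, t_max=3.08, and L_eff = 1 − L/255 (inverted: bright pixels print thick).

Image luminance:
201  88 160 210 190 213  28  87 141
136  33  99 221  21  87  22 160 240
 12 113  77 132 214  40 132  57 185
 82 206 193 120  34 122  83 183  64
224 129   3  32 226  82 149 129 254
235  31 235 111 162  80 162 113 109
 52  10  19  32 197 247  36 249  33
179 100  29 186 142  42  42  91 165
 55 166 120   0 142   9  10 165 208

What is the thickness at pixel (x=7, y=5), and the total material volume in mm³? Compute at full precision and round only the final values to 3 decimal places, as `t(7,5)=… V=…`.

t(7,5)=1.844 V=68.702

span = t_max - t_min = 3.08 - 0.86 = 2.220
L(7,5) = 113, L_eff = 1 - 113/255 = 0.556863 (inverted)
t(7,5) = 3.08 - 2.220·0.556863 = 1.844
Σt over all 9·9 pixels = 650441/4250 ≈ 153.0449412
V = pitch²·Σt = 0.67²·650441/4250 = 68.702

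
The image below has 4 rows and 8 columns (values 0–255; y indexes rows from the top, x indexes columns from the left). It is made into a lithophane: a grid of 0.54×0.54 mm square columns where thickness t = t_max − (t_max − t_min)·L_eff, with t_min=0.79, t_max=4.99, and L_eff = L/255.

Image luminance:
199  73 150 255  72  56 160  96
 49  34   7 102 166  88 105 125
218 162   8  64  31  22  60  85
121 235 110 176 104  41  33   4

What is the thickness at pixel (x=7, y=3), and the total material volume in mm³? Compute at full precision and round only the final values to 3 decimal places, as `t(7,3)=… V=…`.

span = t_max - t_min = 4.99 - 0.79 = 4.200
L(7,3) = 4, L_eff = 4/255 = 0.015686
t(7,3) = 4.99 - 4.200·0.015686 = 4.924
Σt over all 4·8 pixels = 45387/425 ≈ 106.7929412
V = pitch²·Σt = 0.54²·45387/425 = 31.141

t(7,3)=4.924 V=31.141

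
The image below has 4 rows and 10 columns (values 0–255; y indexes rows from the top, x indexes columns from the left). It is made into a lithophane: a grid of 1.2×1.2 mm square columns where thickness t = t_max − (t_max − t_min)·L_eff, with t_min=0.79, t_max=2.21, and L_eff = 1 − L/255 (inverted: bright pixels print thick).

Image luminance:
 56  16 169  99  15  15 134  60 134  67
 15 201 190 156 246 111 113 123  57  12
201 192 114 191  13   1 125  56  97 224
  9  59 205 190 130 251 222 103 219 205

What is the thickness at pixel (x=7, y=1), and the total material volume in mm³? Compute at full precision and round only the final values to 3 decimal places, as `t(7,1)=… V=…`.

span = t_max - t_min = 2.21 - 0.79 = 1.420
L(7,1) = 123, L_eff = 1 - 123/255 = 0.517647 (inverted)
t(7,1) = 2.21 - 1.420·0.517647 = 1.475
Σt over all 4·10 pixels = 371708/6375 ≈ 58.3071373
V = pitch²·Σt = 1.2²·371708/6375 = 83.962

t(7,1)=1.475 V=83.962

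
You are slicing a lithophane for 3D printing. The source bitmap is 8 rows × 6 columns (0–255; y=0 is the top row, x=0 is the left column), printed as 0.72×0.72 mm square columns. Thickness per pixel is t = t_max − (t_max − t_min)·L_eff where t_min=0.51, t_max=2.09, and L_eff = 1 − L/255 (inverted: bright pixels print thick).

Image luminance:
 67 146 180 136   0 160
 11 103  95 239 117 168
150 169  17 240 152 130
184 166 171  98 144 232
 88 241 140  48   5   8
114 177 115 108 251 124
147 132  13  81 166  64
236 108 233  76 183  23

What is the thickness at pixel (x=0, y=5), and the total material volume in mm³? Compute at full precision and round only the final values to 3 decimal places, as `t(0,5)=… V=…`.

span = t_max - t_min = 2.09 - 0.51 = 1.580
L(0,5) = 114, L_eff = 1 - 114/255 = 0.552941 (inverted)
t(0,5) = 2.09 - 1.580·0.552941 = 1.216
Σt over all 8·6 pixels = 133074/2125 ≈ 62.6230588
V = pitch²·Σt = 0.72²·133074/2125 = 32.464

t(0,5)=1.216 V=32.464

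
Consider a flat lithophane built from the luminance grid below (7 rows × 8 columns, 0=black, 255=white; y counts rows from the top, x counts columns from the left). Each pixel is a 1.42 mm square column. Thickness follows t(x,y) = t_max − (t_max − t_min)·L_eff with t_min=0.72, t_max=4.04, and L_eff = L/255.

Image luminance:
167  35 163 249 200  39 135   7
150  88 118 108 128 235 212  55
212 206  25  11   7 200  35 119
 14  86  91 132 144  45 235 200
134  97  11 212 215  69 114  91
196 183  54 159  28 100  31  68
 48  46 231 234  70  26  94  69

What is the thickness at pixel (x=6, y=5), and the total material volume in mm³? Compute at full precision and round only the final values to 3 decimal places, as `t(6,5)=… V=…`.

t(6,5)=3.636 V=287.359

span = t_max - t_min = 4.04 - 0.72 = 3.320
L(6,5) = 31, L_eff = 31/255 = 0.121569
t(6,5) = 4.04 - 3.320·0.121569 = 3.636
Σt over all 7·8 pixels = 908507/6375 ≈ 142.5109020
V = pitch²·Σt = 1.42²·908507/6375 = 287.359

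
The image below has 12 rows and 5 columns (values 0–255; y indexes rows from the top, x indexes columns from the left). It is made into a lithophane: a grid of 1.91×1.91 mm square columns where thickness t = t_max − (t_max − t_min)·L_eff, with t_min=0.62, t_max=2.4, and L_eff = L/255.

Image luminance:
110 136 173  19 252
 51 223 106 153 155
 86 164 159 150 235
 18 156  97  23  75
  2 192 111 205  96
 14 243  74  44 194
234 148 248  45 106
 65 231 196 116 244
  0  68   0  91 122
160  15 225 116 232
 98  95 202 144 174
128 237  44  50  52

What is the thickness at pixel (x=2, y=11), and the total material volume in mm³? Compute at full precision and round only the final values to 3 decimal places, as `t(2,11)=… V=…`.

t(2,11)=2.093 V=331.740

span = t_max - t_min = 2.4 - 0.62 = 1.780
L(2,11) = 44, L_eff = 44/255 = 0.172549
t(2,11) = 2.4 - 1.780·0.172549 = 2.093
Σt over all 12·5 pixels = 193237/2125 ≈ 90.9350588
V = pitch²·Σt = 1.91²·193237/2125 = 331.740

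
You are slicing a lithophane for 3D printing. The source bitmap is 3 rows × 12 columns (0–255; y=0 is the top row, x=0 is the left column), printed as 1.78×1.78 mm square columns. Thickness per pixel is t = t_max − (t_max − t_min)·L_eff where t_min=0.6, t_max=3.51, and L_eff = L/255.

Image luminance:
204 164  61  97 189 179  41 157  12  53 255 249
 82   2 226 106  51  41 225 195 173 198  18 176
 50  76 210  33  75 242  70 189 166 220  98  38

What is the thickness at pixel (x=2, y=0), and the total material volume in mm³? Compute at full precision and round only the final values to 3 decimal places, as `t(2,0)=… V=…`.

t(2,0)=2.814 V=233.277

span = t_max - t_min = 3.51 - 0.6 = 2.910
L(2,0) = 61, L_eff = 61/255 = 0.239216
t(2,0) = 3.51 - 2.910·0.239216 = 2.814
Σt over all 3·12 pixels = 625823/8500 ≈ 73.6262353
V = pitch²·Σt = 1.78²·625823/8500 = 233.277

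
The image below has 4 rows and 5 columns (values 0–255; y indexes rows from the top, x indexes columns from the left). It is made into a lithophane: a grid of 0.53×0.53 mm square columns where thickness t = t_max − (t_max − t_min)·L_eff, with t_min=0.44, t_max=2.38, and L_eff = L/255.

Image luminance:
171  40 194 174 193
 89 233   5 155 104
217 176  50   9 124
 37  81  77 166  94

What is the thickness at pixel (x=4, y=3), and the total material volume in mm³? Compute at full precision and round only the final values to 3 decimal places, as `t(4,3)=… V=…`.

t(4,3)=1.665 V=8.265

span = t_max - t_min = 2.38 - 0.44 = 1.940
L(4,3) = 94, L_eff = 94/255 = 0.368627
t(4,3) = 2.38 - 1.940·0.368627 = 1.665
Σt over all 4·5 pixels = 375167/12750 ≈ 29.4248627
V = pitch²·Σt = 0.53²·375167/12750 = 8.265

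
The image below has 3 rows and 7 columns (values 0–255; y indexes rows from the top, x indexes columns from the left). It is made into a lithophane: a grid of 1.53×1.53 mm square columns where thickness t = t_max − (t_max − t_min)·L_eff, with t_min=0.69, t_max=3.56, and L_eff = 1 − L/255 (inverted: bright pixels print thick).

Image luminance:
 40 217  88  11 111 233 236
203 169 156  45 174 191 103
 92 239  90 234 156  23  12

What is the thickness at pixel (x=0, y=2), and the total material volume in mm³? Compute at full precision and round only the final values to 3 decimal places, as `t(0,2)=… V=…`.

t(0,2)=1.725 V=108.296

span = t_max - t_min = 3.56 - 0.69 = 2.870
L(0,2) = 92, L_eff = 1 - 92/255 = 0.639216 (inverted)
t(0,2) = 3.56 - 2.870·0.639216 = 1.725
Σt over all 3·7 pixels = 98308/2125 ≈ 46.2625882
V = pitch²·Σt = 1.53²·98308/2125 = 108.296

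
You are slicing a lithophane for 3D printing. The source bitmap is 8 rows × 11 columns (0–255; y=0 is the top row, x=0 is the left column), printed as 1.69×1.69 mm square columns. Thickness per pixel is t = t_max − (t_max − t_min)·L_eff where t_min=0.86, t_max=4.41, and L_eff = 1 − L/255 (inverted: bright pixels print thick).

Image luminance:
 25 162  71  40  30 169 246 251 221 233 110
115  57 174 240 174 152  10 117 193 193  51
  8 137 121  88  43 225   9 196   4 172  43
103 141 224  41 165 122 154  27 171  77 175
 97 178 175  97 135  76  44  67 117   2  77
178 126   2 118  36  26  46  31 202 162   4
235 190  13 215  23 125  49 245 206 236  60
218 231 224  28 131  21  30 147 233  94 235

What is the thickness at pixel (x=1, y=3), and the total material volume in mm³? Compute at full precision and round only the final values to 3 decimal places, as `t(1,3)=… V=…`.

t(1,3)=2.823 V=640.205

span = t_max - t_min = 4.41 - 0.86 = 3.550
L(1,3) = 141, L_eff = 1 - 141/255 = 0.447059 (inverted)
t(1,3) = 4.41 - 3.550·0.447059 = 2.823
Σt over all 8·11 pixels = 381061/1700 ≈ 224.1535294
V = pitch²·Σt = 1.69²·381061/1700 = 640.205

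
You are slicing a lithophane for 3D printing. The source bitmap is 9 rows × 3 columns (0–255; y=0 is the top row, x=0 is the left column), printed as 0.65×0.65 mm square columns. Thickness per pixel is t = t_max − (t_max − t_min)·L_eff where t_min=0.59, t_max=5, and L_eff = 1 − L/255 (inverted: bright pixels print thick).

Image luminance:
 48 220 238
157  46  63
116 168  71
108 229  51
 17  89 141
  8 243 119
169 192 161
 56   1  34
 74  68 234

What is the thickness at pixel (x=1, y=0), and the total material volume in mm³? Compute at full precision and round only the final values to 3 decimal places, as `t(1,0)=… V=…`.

t(1,0)=4.395 V=29.535

span = t_max - t_min = 5 - 0.59 = 4.410
L(1,0) = 220, L_eff = 1 - 220/255 = 0.137255 (inverted)
t(1,0) = 5 - 4.410·0.137255 = 4.395
Σt over all 9·3 pixels = 148548/2125 ≈ 69.9049412
V = pitch²·Σt = 0.65²·148548/2125 = 29.535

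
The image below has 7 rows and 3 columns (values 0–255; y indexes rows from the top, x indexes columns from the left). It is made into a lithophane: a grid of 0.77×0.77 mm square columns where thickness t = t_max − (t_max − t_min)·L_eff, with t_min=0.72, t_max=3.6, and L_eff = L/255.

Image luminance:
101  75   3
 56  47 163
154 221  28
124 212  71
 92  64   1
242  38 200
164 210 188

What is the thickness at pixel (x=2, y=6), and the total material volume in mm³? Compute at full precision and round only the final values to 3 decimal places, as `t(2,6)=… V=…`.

span = t_max - t_min = 3.6 - 0.72 = 2.880
L(2,6) = 188, L_eff = 188/255 = 0.737255
t(2,6) = 3.6 - 2.880·0.737255 = 1.477
Σt over all 7·3 pixels = 101754/2125 ≈ 47.8842353
V = pitch²·Σt = 0.77²·101754/2125 = 28.391

t(2,6)=1.477 V=28.391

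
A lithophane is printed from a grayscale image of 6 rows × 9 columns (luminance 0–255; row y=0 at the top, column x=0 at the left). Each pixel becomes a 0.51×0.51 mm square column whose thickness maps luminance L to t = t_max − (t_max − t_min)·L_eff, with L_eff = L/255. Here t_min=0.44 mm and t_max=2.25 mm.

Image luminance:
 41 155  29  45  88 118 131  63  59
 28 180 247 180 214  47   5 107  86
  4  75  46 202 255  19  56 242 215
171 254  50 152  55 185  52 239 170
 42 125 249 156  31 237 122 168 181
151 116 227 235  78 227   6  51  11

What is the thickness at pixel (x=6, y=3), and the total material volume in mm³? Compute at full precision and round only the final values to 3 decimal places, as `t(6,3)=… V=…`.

t(6,3)=1.881 V=19.273

span = t_max - t_min = 2.25 - 0.44 = 1.810
L(6,3) = 52, L_eff = 52/255 = 0.203922
t(6,3) = 2.25 - 1.810·0.203922 = 1.881
Σt over all 6·9 pixels = 157461/2125 ≈ 74.0992941
V = pitch²·Σt = 0.51²·157461/2125 = 19.273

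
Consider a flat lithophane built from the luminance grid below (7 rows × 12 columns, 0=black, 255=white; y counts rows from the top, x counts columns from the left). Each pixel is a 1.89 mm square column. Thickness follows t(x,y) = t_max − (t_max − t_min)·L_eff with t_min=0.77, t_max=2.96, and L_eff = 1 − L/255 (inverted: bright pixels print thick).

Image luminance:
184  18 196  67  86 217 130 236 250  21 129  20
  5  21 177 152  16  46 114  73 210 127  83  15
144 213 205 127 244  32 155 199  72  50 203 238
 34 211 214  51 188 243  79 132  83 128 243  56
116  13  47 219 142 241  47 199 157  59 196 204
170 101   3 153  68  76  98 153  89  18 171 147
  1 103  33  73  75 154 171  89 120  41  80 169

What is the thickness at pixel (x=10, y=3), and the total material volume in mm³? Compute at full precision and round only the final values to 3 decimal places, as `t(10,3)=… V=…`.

span = t_max - t_min = 2.96 - 0.77 = 2.190
L(10,3) = 243, L_eff = 1 - 243/255 = 0.047059 (inverted)
t(10,3) = 2.96 - 2.190·0.047059 = 2.857
Σt over all 7·12 pixels = 1289489/8500 ≈ 151.7045882
V = pitch²·Σt = 1.89²·1289489/8500 = 541.904

t(10,3)=2.857 V=541.904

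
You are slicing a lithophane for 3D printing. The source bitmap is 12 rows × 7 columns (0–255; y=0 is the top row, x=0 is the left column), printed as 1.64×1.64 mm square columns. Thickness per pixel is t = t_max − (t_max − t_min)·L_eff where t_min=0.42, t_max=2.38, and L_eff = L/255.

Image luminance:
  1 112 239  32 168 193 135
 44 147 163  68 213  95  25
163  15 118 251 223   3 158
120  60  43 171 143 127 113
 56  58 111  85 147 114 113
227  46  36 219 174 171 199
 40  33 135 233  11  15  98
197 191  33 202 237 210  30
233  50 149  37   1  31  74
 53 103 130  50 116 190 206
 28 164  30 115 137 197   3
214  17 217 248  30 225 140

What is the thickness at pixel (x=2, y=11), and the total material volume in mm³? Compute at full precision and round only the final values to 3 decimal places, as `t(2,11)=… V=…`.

span = t_max - t_min = 2.38 - 0.42 = 1.960
L(2,11) = 217, L_eff = 217/255 = 0.850980
t(2,11) = 2.38 - 1.960·0.850980 = 0.712
Σt over all 12·7 pixels = 786842/6375 ≈ 123.4261961
V = pitch²·Σt = 1.64²·786842/6375 = 331.967

t(2,11)=0.712 V=331.967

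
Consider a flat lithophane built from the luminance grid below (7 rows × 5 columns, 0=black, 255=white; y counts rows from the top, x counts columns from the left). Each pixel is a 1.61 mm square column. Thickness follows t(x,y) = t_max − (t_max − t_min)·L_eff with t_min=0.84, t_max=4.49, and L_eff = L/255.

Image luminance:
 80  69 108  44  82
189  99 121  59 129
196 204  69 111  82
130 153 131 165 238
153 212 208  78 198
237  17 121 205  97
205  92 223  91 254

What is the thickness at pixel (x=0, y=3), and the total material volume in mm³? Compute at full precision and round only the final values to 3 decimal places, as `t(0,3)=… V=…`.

span = t_max - t_min = 4.49 - 0.84 = 3.650
L(0,3) = 130, L_eff = 130/255 = 0.509804
t(0,3) = 4.49 - 3.650·0.509804 = 2.629
Σt over all 7·5 pixels = 89483/1020 ≈ 87.7284314
V = pitch²·Σt = 1.61²·89483/1020 = 227.401

t(0,3)=2.629 V=227.401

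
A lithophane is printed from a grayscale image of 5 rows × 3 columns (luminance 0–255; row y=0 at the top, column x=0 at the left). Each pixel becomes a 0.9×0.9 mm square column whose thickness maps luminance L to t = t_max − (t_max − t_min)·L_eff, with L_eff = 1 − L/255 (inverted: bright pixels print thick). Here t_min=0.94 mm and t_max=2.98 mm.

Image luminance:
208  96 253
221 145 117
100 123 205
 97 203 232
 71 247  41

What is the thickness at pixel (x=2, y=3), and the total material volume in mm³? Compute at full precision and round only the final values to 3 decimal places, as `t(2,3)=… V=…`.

span = t_max - t_min = 2.98 - 0.94 = 2.040
L(2,3) = 232, L_eff = 1 - 232/255 = 0.090196 (inverted)
t(2,3) = 2.98 - 2.040·0.090196 = 2.796
Σt over all 5·3 pixels = 32.972
V = pitch²·Σt = 0.9²·32.972 = 26.707

t(2,3)=2.796 V=26.707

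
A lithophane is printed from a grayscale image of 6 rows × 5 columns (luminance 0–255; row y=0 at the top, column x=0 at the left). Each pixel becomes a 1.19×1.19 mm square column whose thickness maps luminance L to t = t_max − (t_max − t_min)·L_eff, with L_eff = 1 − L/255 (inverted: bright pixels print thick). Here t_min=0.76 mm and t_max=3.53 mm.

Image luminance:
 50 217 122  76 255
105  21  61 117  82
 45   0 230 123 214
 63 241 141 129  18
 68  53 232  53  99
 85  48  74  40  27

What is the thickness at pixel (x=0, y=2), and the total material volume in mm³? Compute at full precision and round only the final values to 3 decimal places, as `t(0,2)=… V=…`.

span = t_max - t_min = 3.53 - 0.76 = 2.770
L(0,2) = 45, L_eff = 1 - 45/255 = 0.823529 (inverted)
t(0,2) = 3.53 - 2.770·0.823529 = 1.249
Σt over all 6·5 pixels = 1437053/25500 ≈ 56.3550196
V = pitch²·Σt = 1.19²·1437053/25500 = 79.804

t(0,2)=1.249 V=79.804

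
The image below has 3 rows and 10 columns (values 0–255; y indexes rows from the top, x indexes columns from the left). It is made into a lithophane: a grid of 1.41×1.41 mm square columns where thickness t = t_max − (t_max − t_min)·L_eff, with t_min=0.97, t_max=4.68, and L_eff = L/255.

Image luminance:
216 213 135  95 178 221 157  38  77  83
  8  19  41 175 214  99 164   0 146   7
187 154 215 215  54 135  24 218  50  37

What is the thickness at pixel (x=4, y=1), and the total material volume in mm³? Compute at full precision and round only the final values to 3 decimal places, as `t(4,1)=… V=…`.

t(4,1)=1.567 V=175.723

span = t_max - t_min = 4.68 - 0.97 = 3.710
L(4,1) = 214, L_eff = 214/255 = 0.839216
t(4,1) = 4.68 - 3.710·0.839216 = 1.567
Σt over all 3·10 pixels = 18031/204 ≈ 88.3872549
V = pitch²·Σt = 1.41²·18031/204 = 175.723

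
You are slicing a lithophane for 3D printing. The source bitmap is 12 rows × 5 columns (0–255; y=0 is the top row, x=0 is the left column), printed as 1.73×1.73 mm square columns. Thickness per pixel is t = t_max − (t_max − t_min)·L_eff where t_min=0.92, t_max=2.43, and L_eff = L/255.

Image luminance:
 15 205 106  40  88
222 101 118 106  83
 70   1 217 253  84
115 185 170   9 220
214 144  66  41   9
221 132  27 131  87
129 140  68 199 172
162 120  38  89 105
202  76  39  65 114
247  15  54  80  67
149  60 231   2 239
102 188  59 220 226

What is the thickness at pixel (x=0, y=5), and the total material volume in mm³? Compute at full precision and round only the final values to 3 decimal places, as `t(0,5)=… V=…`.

t(0,5)=1.121 V=309.878

span = t_max - t_min = 2.43 - 0.92 = 1.510
L(0,5) = 221, L_eff = 221/255 = 0.866667
t(0,5) = 2.43 - 1.510·0.866667 = 1.121
Σt over all 12·5 pixels = 880071/8500 ≈ 103.5377647
V = pitch²·Σt = 1.73²·880071/8500 = 309.878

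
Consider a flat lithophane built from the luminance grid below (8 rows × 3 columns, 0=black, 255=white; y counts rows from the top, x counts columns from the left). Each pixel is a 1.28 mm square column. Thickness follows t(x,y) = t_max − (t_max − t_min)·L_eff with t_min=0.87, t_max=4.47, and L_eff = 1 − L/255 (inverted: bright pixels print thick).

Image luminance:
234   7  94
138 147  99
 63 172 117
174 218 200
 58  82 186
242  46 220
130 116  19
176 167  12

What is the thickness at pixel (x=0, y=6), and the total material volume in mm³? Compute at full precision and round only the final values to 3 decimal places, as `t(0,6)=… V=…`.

t(0,6)=2.705 V=106.307

span = t_max - t_min = 4.47 - 0.87 = 3.600
L(0,6) = 130, L_eff = 1 - 130/255 = 0.490196 (inverted)
t(0,6) = 4.47 - 3.600·0.490196 = 2.705
Σt over all 8·3 pixels = 27576/425 ≈ 64.8847059
V = pitch²·Σt = 1.28²·27576/425 = 106.307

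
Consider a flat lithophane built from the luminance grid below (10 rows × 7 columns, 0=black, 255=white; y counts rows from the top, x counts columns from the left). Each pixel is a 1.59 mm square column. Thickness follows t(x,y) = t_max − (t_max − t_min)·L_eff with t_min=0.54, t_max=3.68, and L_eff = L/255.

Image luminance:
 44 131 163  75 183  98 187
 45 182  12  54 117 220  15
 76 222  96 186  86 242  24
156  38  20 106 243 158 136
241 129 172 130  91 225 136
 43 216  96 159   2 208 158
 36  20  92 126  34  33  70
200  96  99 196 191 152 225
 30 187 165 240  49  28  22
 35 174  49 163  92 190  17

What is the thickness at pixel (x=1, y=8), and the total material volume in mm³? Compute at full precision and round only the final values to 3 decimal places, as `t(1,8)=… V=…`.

t(1,8)=1.377 V=391.861

span = t_max - t_min = 3.68 - 0.54 = 3.140
L(1,8) = 187, L_eff = 187/255 = 0.733333
t(1,8) = 3.68 - 3.140·0.733333 = 1.377
Σt over all 10·7 pixels = 988138/6375 ≈ 155.0020392
V = pitch²·Σt = 1.59²·988138/6375 = 391.861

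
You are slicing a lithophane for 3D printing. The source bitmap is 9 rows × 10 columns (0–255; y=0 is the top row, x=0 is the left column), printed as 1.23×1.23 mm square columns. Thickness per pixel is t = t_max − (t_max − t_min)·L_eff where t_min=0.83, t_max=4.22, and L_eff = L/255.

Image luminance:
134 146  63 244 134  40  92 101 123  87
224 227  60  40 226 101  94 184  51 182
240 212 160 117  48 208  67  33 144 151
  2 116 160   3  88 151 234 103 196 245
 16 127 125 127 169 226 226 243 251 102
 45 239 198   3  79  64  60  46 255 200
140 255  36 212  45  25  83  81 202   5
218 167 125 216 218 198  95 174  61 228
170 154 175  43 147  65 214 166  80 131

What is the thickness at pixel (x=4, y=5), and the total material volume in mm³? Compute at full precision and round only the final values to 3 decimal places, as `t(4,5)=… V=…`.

t(4,5)=3.170 V=330.009

span = t_max - t_min = 4.22 - 0.83 = 3.390
L(4,5) = 79, L_eff = 79/255 = 0.309804
t(4,5) = 4.22 - 3.390·0.309804 = 3.170
Σt over all 9·10 pixels = 1854107/8500 ≈ 218.1302353
V = pitch²·Σt = 1.23²·1854107/8500 = 330.009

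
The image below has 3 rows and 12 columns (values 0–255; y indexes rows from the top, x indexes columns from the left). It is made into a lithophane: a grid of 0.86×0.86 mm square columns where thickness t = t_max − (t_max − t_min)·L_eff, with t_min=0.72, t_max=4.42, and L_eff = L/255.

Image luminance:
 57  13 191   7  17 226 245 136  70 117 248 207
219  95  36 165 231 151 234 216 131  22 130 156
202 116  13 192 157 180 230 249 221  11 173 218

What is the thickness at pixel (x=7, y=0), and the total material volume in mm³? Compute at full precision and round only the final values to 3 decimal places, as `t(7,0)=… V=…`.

span = t_max - t_min = 4.42 - 0.72 = 3.700
L(7,0) = 136, L_eff = 136/255 = 0.533333
t(7,0) = 4.42 - 3.700·0.533333 = 2.447
Σt over all 3·12 pixels = 105161/1275 ≈ 82.4792157
V = pitch²·Σt = 0.86²·105161/1275 = 61.002

t(7,0)=2.447 V=61.002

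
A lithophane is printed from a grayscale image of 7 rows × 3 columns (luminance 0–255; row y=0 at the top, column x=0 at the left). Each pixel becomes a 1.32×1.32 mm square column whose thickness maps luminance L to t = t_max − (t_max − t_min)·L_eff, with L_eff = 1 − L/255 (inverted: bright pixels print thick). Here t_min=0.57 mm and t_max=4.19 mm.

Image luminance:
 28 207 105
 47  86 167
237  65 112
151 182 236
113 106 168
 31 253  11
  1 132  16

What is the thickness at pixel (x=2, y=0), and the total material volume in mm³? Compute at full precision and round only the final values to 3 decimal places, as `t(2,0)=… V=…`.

span = t_max - t_min = 4.19 - 0.57 = 3.620
L(2,0) = 105, L_eff = 1 - 105/255 = 0.588235 (inverted)
t(2,0) = 4.19 - 3.620·0.588235 = 2.061
Σt over all 7·3 pixels = 397861/8500 ≈ 46.8071765
V = pitch²·Σt = 1.32²·397861/8500 = 81.557

t(2,0)=2.061 V=81.557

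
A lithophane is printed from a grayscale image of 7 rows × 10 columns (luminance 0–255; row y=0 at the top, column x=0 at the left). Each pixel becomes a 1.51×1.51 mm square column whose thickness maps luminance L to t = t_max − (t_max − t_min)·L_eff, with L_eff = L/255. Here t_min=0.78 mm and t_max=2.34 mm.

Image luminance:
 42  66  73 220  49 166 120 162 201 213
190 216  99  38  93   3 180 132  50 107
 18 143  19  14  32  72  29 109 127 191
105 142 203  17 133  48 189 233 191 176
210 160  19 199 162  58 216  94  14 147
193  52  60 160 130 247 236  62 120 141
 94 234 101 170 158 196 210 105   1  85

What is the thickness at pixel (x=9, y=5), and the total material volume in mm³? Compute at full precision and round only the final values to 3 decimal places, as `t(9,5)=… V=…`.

span = t_max - t_min = 2.34 - 0.78 = 1.560
L(9,5) = 141, L_eff = 141/255 = 0.552941
t(9,5) = 2.34 - 1.560·0.552941 = 1.477
Σt over all 7·10 pixels = 47138/425 ≈ 110.9129412
V = pitch²·Σt = 1.51²·47138/425 = 252.893

t(9,5)=1.477 V=252.893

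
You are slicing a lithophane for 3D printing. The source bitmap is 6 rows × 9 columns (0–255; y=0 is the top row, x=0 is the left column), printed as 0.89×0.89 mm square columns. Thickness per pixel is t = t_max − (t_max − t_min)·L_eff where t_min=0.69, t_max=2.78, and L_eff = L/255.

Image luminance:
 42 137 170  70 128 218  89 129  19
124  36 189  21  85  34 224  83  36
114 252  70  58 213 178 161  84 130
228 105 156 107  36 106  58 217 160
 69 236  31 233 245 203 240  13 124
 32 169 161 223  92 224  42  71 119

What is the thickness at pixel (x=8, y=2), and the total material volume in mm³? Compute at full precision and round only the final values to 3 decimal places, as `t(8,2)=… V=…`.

span = t_max - t_min = 2.78 - 0.69 = 2.090
L(8,2) = 130, L_eff = 130/255 = 0.509804
t(8,2) = 2.78 - 2.090·0.509804 = 1.715
Σt over all 6·9 pixels = 1204057/12750 ≈ 94.4358431
V = pitch²·Σt = 0.89²·1204057/12750 = 74.803

t(8,2)=1.715 V=74.803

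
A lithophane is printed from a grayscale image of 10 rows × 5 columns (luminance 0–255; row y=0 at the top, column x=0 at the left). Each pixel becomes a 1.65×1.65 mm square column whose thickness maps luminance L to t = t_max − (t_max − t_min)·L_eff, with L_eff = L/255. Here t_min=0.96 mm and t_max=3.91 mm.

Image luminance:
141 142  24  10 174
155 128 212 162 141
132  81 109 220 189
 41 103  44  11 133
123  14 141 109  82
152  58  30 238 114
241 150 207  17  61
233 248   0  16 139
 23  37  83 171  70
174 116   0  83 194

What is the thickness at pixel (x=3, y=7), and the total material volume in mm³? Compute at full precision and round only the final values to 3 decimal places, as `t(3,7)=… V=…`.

t(3,7)=3.725 V=353.480

span = t_max - t_min = 3.91 - 0.96 = 2.950
L(3,7) = 16, L_eff = 16/255 = 0.062745
t(3,7) = 3.91 - 2.950·0.062745 = 3.725
Σt over all 10·5 pixels = 110361/850 ≈ 129.8364706
V = pitch²·Σt = 1.65²·110361/850 = 353.480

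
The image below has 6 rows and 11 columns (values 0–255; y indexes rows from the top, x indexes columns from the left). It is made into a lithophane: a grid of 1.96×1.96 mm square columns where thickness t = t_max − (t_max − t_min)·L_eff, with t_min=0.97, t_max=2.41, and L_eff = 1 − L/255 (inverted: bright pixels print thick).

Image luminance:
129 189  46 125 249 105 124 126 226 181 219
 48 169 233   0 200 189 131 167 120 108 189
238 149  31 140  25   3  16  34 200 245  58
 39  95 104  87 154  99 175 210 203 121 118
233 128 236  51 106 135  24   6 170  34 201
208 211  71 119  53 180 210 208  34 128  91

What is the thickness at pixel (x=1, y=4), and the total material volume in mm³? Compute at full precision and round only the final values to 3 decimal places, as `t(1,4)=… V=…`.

span = t_max - t_min = 2.41 - 0.97 = 1.440
L(1,4) = 128, L_eff = 1 - 128/255 = 0.498039 (inverted)
t(1,4) = 2.41 - 1.440·0.498039 = 1.693
Σt over all 6·11 pixels = 479781/4250 ≈ 112.8896471
V = pitch²·Σt = 1.96²·479781/4250 = 433.677

t(1,4)=1.693 V=433.677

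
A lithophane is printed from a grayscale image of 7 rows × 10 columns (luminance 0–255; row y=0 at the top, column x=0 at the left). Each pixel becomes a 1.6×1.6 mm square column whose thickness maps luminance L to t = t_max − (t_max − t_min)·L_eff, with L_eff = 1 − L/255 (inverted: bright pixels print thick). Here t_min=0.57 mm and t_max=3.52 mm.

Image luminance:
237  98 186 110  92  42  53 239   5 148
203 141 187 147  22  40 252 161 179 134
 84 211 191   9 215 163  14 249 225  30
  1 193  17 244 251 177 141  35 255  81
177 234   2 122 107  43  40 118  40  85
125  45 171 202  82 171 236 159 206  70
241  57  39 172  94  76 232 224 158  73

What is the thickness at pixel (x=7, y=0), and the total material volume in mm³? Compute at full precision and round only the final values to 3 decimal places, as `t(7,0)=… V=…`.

t(7,0)=3.335 V=376.474

span = t_max - t_min = 3.52 - 0.57 = 2.950
L(7,0) = 239, L_eff = 1 - 239/255 = 0.062745 (inverted)
t(7,0) = 3.52 - 2.950·0.062745 = 3.335
Σt over all 7·10 pixels = 750007/5100 ≈ 147.0601961
V = pitch²·Σt = 1.6²·750007/5100 = 376.474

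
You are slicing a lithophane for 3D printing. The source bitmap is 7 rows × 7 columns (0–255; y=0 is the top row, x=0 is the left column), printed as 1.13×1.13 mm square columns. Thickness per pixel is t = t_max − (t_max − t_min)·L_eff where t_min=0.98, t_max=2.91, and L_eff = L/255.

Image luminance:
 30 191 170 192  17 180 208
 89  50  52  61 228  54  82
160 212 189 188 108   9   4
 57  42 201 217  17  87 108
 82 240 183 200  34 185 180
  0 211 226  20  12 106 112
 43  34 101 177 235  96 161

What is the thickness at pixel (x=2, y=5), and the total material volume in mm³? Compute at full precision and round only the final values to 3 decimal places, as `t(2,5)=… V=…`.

span = t_max - t_min = 2.91 - 0.98 = 1.930
L(2,5) = 226, L_eff = 226/255 = 0.886275
t(2,5) = 2.91 - 1.930·0.886275 = 1.199
Σt over all 7·7 pixels = 209061/2125 ≈ 98.3816471
V = pitch²·Σt = 1.13²·209061/2125 = 125.624

t(2,5)=1.199 V=125.624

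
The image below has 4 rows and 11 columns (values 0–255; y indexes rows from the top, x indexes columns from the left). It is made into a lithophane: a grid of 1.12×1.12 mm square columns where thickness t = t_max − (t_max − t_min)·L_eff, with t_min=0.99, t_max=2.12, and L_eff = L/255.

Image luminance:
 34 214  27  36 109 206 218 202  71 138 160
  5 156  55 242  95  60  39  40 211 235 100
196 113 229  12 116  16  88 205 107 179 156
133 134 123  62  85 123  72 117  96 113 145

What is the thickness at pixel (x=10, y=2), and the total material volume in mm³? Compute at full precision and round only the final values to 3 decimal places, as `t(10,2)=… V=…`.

t(10,2)=1.429 V=87.699

span = t_max - t_min = 2.12 - 0.99 = 1.130
L(10,2) = 156, L_eff = 156/255 = 0.611765
t(10,2) = 2.12 - 1.130·0.611765 = 1.429
Σt over all 4·11 pixels = 1782791/25500 ≈ 69.9133725
V = pitch²·Σt = 1.12²·1782791/25500 = 87.699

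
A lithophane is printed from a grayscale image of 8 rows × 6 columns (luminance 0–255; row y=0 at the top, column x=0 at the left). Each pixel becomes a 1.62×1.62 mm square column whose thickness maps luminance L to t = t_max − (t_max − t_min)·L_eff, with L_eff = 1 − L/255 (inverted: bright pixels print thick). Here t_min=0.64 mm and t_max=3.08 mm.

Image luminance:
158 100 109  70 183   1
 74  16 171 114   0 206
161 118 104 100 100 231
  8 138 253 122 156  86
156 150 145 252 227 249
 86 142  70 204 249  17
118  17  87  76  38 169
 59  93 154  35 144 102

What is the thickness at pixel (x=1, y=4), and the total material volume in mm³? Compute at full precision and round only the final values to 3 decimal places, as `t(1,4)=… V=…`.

span = t_max - t_min = 3.08 - 0.64 = 2.440
L(1,4) = 150, L_eff = 1 - 150/255 = 0.411765 (inverted)
t(1,4) = 3.08 - 2.440·0.411765 = 2.075
Σt over all 8·6 pixels = 550738/6375 ≈ 86.3902745
V = pitch²·Σt = 1.62²·550738/6375 = 226.723

t(1,4)=2.075 V=226.723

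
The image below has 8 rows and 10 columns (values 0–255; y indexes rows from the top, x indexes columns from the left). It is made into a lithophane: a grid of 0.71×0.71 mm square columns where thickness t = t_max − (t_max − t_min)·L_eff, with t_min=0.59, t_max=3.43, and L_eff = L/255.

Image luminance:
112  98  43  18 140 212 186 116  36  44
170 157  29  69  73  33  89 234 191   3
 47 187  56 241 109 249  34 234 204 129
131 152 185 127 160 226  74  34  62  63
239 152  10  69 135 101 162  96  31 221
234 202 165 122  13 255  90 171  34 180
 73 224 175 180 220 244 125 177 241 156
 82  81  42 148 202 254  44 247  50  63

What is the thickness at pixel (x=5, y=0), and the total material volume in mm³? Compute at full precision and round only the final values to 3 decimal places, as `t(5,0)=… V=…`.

t(5,0)=1.069 V=79.560

span = t_max - t_min = 3.43 - 0.59 = 2.840
L(5,0) = 212, L_eff = 212/255 = 0.831373
t(5,0) = 3.43 - 2.840·0.831373 = 1.069
Σt over all 8·10 pixels = 335381/2125 ≈ 157.8263529
V = pitch²·Σt = 0.71²·335381/2125 = 79.560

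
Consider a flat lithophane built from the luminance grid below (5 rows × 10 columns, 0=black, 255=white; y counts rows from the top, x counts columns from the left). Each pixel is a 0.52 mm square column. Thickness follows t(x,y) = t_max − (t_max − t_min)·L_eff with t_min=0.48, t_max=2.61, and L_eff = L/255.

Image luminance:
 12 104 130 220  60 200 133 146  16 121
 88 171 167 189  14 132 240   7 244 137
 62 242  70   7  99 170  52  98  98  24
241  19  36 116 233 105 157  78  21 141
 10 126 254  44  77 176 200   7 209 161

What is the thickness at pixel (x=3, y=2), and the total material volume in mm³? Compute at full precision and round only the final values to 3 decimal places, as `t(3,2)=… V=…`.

t(3,2)=2.552 V=22.043

span = t_max - t_min = 2.61 - 0.48 = 2.130
L(3,2) = 7, L_eff = 7/255 = 0.027451
t(3,2) = 2.61 - 2.130·0.027451 = 2.552
Σt over all 5·10 pixels = 346453/4250 ≈ 81.5183529
V = pitch²·Σt = 0.52²·346453/4250 = 22.043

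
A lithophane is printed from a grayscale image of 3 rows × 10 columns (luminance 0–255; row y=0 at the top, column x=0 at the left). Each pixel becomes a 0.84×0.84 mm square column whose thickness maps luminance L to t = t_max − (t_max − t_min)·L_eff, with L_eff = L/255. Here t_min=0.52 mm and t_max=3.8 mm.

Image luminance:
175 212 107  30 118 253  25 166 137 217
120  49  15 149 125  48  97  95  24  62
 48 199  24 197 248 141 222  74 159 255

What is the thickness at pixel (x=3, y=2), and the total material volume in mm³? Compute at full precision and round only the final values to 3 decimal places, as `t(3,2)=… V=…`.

span = t_max - t_min = 3.8 - 0.52 = 3.280
L(3,2) = 197, L_eff = 197/255 = 0.772549
t(3,2) = 3.8 - 3.280·0.772549 = 1.266
Σt over all 3·10 pixels = 24464/375 ≈ 65.2373333
V = pitch²·Σt = 0.84²·24464/375 = 46.031

t(3,2)=1.266 V=46.031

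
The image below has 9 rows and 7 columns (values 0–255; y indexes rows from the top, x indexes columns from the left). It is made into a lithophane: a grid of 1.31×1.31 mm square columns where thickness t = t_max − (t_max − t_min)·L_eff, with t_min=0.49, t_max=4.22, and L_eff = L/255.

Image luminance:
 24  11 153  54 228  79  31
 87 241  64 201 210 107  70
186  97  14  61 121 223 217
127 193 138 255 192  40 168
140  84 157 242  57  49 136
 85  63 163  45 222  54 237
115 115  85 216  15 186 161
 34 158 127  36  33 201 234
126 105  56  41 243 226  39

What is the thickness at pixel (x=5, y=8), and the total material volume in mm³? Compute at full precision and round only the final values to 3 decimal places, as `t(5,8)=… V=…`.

t(5,8)=0.914 V=258.487

span = t_max - t_min = 4.22 - 0.49 = 3.730
L(5,8) = 226, L_eff = 226/255 = 0.886275
t(5,8) = 4.22 - 3.730·0.886275 = 0.914
Σt over all 9·7 pixels = 320078/2125 ≈ 150.6249412
V = pitch²·Σt = 1.31²·320078/2125 = 258.487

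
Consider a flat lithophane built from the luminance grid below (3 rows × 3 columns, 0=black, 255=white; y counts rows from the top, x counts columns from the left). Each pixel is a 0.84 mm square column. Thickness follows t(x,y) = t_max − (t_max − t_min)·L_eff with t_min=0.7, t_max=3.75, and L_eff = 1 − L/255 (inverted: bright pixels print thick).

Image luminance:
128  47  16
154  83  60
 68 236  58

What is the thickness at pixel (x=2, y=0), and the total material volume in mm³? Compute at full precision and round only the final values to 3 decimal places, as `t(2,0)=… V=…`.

t(2,0)=0.891 V=11.619

span = t_max - t_min = 3.75 - 0.7 = 3.050
L(2,0) = 16, L_eff = 1 - 16/255 = 0.937255 (inverted)
t(2,0) = 3.75 - 3.050·0.937255 = 0.891
Σt over all 3·3 pixels = 247/15 ≈ 16.4666667
V = pitch²·Σt = 0.84²·247/15 = 11.619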